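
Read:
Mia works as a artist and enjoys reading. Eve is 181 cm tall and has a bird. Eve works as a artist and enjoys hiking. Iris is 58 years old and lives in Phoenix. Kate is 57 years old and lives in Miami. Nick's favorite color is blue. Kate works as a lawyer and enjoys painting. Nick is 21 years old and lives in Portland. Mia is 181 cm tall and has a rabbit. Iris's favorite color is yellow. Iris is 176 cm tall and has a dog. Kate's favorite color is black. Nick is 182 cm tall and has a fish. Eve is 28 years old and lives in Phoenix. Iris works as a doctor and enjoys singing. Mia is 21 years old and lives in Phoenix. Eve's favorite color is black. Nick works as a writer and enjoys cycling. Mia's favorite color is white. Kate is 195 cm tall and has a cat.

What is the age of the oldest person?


Oldest: Iris at 58

58


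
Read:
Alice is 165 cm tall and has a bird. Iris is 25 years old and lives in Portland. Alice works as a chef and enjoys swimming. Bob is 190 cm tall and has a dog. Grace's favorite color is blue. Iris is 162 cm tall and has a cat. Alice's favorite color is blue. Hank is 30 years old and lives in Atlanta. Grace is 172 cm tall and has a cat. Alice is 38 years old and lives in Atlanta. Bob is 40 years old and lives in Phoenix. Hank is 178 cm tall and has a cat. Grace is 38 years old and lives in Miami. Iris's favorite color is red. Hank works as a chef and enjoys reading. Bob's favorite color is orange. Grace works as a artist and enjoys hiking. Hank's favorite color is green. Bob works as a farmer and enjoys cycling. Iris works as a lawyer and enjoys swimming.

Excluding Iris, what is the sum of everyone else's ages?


Sum (excluding Iris): 146

146


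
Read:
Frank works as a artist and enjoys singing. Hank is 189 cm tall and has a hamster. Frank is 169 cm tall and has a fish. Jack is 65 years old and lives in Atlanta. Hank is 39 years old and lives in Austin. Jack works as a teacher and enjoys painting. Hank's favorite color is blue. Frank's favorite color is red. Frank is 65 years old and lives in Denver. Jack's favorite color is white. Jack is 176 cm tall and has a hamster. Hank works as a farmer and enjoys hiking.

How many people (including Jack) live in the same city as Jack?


Jack lives in Atlanta. Count = 1

1


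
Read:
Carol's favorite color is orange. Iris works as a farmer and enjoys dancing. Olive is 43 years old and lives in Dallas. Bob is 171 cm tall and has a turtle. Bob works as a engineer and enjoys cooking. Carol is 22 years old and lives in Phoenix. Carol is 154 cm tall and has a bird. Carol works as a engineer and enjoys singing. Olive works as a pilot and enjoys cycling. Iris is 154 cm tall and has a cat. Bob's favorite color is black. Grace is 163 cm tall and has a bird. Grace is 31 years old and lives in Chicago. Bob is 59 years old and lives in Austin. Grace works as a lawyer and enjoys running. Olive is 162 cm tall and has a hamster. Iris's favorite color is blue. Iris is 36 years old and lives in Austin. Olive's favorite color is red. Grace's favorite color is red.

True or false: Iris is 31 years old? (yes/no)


Iris is actually 36. no

no


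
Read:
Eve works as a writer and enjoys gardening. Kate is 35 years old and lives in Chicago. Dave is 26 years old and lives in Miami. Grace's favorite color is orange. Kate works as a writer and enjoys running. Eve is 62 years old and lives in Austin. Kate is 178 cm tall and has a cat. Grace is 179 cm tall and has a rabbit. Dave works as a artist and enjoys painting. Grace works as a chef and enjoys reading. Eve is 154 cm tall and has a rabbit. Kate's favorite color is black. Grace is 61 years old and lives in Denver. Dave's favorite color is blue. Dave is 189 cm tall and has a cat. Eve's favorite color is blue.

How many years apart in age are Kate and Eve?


35 vs 62, diff = 27

27


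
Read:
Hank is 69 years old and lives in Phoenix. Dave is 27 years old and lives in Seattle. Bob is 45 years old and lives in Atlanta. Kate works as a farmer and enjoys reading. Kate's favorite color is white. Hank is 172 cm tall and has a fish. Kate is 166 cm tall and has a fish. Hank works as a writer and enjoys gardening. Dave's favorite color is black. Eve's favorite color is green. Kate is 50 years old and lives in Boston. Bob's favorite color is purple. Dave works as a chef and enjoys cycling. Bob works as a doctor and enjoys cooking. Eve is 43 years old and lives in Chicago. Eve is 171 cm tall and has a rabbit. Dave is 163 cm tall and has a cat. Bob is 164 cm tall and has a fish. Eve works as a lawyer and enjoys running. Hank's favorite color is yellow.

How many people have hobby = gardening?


Count: 1

1


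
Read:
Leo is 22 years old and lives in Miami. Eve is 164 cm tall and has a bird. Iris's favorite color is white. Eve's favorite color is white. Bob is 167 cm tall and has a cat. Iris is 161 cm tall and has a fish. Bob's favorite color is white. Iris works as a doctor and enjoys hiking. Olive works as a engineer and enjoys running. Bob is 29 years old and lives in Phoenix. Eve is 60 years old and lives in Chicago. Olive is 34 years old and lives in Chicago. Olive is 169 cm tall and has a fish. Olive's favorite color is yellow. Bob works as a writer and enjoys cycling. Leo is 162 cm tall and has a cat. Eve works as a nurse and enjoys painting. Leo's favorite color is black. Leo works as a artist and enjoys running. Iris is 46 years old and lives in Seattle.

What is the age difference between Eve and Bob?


|60 - 29| = 31

31


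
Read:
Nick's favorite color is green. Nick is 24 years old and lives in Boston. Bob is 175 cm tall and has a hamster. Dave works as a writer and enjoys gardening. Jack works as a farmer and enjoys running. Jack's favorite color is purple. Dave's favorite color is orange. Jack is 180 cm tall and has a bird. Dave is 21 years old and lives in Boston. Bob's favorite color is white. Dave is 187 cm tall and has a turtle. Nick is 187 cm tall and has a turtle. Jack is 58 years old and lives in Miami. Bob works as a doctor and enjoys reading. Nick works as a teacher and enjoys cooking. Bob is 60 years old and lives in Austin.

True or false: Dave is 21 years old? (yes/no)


Dave is actually 21. yes

yes


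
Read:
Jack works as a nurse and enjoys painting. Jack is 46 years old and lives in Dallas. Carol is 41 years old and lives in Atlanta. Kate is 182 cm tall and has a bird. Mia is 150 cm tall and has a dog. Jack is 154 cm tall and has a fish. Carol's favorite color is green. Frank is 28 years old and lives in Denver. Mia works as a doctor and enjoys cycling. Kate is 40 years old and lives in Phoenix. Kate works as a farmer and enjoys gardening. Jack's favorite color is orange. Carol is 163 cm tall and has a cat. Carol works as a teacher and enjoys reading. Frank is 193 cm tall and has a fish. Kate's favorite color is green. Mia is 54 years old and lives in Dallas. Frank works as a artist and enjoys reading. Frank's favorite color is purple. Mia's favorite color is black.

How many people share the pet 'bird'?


Count: 1

1


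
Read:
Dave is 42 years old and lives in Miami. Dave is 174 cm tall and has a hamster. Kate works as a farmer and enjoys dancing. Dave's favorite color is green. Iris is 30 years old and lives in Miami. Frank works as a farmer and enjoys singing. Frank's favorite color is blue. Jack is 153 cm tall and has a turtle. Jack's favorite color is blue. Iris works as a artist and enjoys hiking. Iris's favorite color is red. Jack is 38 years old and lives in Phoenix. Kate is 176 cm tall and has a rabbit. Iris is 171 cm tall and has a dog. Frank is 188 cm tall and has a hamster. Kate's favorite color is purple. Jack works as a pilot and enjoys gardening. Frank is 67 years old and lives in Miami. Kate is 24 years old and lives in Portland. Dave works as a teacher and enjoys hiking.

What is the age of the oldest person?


Oldest: Frank at 67

67


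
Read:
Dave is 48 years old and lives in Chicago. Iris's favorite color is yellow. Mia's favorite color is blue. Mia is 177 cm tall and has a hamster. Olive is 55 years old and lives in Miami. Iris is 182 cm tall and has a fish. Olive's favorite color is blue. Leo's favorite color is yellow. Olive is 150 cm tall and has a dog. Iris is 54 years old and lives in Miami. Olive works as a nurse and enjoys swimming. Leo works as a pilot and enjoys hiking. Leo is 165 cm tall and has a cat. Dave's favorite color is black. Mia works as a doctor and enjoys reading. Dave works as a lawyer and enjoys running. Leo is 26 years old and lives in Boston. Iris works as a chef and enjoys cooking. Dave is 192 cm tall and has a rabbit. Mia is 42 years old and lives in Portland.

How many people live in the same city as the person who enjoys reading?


Person with hobby reading is Mia, city Portland. Count = 1

1


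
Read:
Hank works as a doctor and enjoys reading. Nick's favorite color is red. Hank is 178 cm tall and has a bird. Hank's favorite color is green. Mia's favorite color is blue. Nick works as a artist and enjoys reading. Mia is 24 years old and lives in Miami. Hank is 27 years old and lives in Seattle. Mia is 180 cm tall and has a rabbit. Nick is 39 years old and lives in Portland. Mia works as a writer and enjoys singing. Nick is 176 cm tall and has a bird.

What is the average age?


Sum=90, n=3, avg=30

30


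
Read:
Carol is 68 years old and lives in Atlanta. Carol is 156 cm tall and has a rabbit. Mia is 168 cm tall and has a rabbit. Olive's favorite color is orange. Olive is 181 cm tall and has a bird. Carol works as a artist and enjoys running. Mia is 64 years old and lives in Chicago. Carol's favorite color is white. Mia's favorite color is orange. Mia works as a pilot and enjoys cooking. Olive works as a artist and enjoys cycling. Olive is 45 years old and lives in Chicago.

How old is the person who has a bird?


Person with bird is Olive, age 45

45


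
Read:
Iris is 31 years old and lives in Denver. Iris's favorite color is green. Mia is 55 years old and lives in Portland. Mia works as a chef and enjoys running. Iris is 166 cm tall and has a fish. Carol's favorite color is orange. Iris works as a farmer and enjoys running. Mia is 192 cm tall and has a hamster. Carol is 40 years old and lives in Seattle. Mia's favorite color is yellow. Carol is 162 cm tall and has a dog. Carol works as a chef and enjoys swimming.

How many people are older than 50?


Filter: 1

1


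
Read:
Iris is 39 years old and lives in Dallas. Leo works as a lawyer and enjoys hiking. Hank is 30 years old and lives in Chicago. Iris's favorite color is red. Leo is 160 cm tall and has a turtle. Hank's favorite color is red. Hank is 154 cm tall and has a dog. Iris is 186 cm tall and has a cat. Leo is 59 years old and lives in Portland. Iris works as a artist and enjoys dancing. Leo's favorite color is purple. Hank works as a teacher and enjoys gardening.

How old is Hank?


Hank is 30 years old

30


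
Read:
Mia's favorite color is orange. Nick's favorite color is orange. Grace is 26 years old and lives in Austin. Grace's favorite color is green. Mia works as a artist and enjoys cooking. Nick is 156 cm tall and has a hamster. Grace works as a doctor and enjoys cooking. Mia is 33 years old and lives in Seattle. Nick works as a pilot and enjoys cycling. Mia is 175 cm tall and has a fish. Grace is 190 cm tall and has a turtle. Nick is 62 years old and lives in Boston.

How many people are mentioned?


People: Grace, Nick, Mia. Count = 3

3


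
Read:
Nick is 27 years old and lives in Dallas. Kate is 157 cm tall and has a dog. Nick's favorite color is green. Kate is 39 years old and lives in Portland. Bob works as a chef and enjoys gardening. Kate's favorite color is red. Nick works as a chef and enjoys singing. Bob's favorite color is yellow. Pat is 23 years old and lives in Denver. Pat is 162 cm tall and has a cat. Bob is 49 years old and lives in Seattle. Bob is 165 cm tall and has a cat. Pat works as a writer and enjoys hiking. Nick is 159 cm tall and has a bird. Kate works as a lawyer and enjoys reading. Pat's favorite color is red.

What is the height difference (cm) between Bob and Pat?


|165 - 162| = 3

3


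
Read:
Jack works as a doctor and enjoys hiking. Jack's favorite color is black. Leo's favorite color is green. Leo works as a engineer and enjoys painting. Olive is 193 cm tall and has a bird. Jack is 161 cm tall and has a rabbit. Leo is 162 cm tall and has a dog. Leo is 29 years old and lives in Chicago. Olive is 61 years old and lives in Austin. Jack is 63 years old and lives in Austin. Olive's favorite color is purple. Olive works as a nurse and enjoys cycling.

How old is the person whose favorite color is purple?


Person with favorite color=purple is Olive, age 61

61


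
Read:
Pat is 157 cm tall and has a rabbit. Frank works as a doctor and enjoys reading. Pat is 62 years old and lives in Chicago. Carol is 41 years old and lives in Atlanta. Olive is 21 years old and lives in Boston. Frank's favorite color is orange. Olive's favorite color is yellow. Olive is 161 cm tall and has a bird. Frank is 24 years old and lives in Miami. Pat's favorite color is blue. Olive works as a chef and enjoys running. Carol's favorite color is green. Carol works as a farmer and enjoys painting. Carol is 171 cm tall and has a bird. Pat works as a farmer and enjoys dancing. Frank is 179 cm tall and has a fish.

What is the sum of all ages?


41+24+21+62 = 148

148


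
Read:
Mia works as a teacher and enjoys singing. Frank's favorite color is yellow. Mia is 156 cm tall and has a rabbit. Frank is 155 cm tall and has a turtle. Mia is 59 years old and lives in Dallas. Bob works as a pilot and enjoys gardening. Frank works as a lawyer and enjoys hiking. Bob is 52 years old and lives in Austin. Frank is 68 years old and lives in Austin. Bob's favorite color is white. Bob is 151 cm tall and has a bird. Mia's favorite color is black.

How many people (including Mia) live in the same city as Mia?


Mia lives in Dallas. Count = 1

1


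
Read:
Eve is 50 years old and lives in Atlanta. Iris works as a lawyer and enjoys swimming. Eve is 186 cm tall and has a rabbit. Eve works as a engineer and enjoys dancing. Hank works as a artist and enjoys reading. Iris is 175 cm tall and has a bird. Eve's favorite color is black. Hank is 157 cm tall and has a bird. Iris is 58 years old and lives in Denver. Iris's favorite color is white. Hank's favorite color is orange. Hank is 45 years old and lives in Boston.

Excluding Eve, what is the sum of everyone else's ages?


Sum (excluding Eve): 103

103


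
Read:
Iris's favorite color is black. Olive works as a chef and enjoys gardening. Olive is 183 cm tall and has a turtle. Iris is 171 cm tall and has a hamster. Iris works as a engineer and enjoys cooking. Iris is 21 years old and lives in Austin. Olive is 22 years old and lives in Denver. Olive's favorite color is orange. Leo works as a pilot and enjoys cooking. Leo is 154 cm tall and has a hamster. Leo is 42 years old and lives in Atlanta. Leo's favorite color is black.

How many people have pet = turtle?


Count: 1

1


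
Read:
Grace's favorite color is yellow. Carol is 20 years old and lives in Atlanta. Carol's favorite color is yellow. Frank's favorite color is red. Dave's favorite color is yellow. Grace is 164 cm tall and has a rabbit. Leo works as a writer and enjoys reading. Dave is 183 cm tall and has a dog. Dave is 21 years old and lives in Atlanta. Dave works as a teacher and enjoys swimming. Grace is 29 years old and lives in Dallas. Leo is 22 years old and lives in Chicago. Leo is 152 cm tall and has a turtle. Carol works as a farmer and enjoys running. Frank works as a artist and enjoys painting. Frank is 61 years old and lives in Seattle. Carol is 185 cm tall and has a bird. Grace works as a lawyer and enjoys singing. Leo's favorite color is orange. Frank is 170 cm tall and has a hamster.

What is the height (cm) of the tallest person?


Tallest: Carol at 185 cm

185


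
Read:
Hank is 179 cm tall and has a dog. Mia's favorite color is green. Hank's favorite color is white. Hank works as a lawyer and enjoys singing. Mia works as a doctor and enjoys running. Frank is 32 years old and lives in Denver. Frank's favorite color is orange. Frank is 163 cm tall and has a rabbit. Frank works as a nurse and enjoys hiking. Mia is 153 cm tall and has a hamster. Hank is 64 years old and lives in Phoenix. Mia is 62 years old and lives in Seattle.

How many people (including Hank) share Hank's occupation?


Hank is a lawyer. Count = 1

1


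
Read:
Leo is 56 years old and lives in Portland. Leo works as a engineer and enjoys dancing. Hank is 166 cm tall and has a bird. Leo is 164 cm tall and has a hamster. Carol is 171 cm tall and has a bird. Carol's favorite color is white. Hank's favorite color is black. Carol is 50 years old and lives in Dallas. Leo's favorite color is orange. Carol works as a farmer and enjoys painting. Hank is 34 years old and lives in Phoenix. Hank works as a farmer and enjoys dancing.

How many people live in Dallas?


Count in Dallas: 1

1


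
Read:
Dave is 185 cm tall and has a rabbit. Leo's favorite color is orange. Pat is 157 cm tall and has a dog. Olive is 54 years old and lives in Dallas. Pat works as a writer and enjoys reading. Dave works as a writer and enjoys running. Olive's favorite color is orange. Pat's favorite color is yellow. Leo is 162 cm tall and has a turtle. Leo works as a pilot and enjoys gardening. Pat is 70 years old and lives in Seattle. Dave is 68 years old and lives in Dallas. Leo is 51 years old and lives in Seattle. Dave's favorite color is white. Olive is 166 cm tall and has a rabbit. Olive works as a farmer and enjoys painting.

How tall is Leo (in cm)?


Leo is 162 cm tall

162


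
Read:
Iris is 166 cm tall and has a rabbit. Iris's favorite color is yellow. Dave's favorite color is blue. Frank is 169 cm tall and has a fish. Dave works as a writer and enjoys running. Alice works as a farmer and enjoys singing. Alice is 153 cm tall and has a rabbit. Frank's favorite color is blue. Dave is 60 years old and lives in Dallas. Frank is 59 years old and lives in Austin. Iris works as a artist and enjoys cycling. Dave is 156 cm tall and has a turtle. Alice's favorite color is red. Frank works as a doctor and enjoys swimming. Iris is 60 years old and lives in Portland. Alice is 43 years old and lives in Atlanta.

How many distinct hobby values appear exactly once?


Unique hobby values: 4

4


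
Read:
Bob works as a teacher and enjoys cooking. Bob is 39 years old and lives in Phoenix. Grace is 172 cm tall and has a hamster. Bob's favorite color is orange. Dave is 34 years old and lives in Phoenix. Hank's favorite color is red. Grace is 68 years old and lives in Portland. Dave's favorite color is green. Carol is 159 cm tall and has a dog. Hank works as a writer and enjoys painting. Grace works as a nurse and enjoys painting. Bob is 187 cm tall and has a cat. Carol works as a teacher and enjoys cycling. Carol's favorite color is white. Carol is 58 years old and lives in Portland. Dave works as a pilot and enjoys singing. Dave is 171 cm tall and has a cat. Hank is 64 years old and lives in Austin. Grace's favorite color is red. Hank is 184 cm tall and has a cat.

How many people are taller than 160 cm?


Taller than 160: 4

4


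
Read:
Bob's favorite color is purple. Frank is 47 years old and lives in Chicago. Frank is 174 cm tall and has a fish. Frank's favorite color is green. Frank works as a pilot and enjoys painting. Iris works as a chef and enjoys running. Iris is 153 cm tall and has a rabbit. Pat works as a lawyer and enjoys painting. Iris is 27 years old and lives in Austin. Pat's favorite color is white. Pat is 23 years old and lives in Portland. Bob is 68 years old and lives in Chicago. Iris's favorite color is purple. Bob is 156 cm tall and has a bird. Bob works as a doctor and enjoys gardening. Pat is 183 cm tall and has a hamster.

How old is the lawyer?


The lawyer is Pat, age 23

23


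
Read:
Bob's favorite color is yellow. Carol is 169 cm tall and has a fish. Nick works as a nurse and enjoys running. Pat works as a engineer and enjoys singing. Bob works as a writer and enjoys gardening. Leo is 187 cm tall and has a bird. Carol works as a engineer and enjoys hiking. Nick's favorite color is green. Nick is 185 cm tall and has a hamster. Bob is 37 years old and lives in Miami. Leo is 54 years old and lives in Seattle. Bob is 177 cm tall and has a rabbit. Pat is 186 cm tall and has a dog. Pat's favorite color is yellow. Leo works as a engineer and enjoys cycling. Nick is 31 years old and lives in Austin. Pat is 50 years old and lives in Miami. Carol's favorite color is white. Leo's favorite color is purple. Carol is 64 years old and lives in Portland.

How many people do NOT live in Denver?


Not in Denver: 5

5


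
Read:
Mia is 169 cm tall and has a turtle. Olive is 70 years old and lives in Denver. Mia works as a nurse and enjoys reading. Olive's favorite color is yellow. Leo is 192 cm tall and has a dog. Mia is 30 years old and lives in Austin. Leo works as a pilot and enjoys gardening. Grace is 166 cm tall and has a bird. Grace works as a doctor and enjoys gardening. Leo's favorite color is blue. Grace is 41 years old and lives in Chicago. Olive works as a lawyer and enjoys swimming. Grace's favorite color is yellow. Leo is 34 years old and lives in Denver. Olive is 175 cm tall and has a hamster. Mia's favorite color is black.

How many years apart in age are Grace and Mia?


41 vs 30, diff = 11

11


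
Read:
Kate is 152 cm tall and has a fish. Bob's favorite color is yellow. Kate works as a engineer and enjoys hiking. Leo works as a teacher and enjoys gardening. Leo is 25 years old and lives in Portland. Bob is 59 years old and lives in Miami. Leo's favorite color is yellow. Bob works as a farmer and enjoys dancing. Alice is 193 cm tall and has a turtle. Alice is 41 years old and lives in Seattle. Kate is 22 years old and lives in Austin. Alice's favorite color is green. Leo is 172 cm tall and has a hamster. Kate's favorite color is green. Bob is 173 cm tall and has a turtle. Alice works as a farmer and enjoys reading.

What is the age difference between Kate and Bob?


|22 - 59| = 37

37


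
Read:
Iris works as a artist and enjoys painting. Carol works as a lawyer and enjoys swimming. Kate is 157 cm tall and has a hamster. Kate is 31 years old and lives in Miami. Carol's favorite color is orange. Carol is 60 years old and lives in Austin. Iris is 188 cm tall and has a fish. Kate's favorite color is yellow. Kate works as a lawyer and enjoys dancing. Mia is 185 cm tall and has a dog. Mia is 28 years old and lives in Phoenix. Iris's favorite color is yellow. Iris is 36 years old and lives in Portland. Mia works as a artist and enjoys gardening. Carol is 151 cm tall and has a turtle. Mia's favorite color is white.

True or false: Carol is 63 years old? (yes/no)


Carol is actually 60. no

no


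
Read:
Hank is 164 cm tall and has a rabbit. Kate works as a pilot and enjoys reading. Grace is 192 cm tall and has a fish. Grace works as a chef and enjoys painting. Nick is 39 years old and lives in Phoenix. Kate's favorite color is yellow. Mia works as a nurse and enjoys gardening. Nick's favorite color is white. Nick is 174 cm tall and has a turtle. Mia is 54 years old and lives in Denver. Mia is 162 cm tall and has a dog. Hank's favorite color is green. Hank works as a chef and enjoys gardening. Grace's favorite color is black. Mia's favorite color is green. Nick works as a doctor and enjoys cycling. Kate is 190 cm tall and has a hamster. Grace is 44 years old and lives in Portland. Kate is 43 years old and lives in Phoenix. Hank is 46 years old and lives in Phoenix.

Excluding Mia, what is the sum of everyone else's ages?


Sum (excluding Mia): 172

172


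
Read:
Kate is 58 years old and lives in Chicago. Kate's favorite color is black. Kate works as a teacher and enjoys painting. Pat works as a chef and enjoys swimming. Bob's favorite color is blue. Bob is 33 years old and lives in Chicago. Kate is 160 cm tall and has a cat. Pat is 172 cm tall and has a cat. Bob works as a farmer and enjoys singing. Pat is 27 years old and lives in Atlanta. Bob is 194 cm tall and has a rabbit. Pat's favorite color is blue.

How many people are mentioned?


People: Pat, Kate, Bob. Count = 3

3


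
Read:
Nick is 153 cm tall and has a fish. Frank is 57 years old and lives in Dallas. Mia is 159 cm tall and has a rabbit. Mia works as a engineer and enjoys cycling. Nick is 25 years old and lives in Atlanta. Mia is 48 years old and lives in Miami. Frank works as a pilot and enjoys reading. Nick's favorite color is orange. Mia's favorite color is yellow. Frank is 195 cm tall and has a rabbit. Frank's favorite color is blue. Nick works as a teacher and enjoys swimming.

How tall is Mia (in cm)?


Mia is 159 cm tall

159


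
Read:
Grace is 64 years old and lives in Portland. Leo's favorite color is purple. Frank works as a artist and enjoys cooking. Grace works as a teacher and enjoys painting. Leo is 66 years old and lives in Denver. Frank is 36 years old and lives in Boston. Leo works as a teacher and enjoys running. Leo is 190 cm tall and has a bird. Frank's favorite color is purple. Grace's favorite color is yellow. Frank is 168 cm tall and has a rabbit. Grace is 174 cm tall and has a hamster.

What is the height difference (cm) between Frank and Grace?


|168 - 174| = 6

6


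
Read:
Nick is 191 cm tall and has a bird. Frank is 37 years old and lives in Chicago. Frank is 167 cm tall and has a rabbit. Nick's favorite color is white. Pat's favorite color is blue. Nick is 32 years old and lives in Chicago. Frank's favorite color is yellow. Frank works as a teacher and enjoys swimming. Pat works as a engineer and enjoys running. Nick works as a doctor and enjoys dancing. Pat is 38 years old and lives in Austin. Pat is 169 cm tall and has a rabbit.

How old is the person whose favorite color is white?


Person with favorite color=white is Nick, age 32

32


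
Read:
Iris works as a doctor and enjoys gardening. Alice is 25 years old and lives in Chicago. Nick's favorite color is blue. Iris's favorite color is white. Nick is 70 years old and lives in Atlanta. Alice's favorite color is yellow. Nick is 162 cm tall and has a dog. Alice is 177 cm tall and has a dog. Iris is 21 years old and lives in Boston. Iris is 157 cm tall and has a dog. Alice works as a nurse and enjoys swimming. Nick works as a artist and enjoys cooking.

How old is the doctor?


The doctor is Iris, age 21

21


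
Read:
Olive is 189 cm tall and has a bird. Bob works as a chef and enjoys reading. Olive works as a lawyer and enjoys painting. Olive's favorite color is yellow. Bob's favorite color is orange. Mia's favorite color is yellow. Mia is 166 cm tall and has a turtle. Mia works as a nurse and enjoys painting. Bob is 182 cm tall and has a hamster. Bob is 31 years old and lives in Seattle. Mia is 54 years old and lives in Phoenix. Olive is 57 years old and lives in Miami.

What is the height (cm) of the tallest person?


Tallest: Olive at 189 cm

189


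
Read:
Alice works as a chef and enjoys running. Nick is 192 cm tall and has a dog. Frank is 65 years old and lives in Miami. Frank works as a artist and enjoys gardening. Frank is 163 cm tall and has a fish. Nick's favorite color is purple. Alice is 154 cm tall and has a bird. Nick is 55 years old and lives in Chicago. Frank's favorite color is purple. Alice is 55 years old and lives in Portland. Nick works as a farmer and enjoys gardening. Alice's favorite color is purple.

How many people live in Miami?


Count in Miami: 1

1


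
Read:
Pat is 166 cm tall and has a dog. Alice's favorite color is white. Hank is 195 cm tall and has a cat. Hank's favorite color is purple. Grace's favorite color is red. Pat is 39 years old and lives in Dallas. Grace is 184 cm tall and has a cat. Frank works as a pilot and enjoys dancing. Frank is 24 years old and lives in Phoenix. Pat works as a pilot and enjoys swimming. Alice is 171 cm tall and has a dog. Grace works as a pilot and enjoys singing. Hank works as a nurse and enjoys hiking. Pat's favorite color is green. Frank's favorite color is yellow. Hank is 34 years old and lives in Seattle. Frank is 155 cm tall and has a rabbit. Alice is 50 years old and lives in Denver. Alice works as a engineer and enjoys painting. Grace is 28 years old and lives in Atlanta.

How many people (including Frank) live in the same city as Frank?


Frank lives in Phoenix. Count = 1

1


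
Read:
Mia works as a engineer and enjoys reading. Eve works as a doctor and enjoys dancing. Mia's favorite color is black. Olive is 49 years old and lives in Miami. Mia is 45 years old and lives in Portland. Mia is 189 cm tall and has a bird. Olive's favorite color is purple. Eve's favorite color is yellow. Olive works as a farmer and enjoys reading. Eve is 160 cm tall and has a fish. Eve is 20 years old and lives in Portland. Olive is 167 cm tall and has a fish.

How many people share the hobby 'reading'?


Count: 2

2


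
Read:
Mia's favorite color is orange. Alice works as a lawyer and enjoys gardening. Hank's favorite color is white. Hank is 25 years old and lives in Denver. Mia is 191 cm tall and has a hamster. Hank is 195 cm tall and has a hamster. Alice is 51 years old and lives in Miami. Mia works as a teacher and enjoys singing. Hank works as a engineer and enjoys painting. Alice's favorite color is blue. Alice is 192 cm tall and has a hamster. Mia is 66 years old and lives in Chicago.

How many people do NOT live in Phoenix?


Not in Phoenix: 3

3


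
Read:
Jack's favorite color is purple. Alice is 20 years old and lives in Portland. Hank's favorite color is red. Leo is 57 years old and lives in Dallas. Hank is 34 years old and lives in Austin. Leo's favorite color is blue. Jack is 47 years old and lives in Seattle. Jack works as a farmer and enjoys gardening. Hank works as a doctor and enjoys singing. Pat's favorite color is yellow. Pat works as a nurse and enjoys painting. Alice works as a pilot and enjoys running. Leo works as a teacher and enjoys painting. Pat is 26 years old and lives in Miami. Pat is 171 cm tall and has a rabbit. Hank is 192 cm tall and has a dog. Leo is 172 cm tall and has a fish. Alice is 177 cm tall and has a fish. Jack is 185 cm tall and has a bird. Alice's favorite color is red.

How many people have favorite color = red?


Count: 2

2


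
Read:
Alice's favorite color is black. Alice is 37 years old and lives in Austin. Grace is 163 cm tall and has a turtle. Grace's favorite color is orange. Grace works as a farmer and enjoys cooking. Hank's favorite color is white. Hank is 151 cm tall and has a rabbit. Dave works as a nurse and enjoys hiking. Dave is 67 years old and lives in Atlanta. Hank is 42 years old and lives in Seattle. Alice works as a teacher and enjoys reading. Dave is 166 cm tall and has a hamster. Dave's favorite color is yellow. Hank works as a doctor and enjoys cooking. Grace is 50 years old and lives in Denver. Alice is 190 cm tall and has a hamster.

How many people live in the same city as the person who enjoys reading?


Person with hobby reading is Alice, city Austin. Count = 1

1


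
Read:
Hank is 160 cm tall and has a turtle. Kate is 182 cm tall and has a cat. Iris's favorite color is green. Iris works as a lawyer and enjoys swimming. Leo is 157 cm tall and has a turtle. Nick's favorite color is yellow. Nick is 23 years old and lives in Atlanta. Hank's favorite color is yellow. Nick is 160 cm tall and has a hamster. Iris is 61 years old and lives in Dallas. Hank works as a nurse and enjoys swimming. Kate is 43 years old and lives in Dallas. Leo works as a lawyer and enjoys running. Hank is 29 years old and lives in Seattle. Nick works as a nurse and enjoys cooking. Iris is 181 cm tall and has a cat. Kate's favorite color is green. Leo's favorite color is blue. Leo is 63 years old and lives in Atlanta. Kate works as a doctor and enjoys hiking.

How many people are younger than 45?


Filter: 3

3


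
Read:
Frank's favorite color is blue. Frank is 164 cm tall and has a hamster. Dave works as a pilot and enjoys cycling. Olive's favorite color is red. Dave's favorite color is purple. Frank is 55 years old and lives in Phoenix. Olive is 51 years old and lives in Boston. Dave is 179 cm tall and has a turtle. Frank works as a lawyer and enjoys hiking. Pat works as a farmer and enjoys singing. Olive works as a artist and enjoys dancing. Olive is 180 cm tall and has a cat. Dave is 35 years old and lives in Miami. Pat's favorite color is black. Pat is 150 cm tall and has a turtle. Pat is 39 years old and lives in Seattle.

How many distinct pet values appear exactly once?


Unique pet values: 2

2


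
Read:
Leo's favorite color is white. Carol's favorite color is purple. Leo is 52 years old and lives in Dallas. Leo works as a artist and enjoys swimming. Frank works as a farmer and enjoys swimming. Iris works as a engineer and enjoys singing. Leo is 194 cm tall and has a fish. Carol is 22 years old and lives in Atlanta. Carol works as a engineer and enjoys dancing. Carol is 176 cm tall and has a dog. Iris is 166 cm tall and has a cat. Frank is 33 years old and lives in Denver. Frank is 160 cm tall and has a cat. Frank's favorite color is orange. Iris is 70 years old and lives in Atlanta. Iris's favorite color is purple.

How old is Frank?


Frank is 33 years old

33


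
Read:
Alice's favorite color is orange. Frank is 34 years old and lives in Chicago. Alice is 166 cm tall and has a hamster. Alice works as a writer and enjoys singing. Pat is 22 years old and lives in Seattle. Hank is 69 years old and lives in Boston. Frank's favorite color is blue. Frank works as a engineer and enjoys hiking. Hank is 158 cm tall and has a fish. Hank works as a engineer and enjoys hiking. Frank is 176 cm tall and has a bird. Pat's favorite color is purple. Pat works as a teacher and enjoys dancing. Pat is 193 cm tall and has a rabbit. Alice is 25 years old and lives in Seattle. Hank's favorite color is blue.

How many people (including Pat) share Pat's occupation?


Pat is a teacher. Count = 1

1


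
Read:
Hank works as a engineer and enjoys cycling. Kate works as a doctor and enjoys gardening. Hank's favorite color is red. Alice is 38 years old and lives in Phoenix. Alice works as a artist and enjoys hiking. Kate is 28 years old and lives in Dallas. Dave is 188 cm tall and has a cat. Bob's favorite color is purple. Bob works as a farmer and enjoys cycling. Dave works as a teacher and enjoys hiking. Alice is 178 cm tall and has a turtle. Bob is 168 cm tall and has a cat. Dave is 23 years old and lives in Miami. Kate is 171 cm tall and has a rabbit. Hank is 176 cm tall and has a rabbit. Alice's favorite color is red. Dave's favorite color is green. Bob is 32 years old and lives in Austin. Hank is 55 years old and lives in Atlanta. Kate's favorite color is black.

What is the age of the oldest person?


Oldest: Hank at 55

55


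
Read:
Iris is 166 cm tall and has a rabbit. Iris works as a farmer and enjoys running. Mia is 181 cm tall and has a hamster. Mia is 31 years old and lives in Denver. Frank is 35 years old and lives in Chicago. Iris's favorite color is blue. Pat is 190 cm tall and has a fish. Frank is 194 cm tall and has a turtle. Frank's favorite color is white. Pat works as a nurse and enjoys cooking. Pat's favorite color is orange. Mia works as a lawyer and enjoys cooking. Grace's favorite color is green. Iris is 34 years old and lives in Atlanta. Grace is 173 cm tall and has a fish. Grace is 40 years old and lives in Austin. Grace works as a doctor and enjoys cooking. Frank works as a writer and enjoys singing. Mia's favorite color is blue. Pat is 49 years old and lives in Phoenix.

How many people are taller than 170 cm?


Taller than 170: 4

4


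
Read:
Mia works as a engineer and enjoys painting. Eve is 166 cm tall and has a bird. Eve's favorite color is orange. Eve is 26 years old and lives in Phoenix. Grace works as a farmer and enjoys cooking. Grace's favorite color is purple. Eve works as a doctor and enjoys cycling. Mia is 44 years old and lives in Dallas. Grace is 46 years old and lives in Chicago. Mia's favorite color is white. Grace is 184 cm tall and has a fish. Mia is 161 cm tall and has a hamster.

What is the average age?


Sum=116, n=3, avg=38.67

38.67


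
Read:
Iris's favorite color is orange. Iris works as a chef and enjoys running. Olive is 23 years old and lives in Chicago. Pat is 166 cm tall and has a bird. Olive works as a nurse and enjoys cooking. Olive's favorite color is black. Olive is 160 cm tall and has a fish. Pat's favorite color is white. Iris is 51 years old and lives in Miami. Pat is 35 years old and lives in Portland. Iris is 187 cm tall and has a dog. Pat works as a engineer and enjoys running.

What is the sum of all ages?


51+35+23 = 109

109


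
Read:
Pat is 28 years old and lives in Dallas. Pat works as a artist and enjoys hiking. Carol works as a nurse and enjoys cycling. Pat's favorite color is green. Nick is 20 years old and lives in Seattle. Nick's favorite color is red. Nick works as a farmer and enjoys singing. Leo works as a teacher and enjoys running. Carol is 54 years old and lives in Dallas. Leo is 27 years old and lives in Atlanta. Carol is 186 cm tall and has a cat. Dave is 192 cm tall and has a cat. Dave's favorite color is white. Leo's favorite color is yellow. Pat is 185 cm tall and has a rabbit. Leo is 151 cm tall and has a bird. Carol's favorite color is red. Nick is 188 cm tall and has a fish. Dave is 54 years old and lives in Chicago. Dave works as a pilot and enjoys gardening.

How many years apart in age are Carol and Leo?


54 vs 27, diff = 27

27


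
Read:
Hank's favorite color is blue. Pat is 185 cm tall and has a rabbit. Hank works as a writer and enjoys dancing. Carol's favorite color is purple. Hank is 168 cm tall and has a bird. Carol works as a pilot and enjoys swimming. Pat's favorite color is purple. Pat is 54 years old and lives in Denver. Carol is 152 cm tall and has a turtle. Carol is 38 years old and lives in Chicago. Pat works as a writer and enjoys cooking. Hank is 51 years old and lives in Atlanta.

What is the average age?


Sum=143, n=3, avg=47.67

47.67


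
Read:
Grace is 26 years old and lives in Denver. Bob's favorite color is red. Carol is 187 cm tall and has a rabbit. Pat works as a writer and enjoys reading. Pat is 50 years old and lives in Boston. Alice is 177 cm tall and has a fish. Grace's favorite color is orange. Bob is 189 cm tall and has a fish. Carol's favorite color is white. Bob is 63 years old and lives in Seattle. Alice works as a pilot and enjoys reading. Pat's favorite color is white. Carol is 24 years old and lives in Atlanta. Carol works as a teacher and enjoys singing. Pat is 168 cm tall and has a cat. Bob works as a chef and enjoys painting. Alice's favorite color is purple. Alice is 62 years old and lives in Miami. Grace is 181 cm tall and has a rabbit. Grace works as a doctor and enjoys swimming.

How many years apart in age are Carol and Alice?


24 vs 62, diff = 38

38


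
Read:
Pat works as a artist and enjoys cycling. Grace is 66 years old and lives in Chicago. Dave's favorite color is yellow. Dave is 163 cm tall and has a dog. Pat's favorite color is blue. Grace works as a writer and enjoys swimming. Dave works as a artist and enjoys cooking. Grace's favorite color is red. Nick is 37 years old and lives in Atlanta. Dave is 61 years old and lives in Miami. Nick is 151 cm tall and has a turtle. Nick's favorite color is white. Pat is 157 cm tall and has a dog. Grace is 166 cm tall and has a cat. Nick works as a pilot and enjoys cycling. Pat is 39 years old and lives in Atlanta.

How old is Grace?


Grace is 66 years old

66


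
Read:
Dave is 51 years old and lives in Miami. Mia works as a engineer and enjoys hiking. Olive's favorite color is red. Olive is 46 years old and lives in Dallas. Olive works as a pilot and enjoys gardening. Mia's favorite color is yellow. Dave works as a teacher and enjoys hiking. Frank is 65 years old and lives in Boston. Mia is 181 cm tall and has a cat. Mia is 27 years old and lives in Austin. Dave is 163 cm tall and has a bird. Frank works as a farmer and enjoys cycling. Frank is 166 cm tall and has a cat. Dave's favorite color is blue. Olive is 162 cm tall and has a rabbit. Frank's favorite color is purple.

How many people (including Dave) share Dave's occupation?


Dave is a teacher. Count = 1

1
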